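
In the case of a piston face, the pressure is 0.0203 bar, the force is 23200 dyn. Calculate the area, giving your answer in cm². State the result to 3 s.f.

1.14 cm²

Rearranging: A = F/P.
P = 0.0203 bar = 2030 Pa; F = 23200 dyn = 0.2320 N.
A = 1.143×10^-4 m²
1.143×10^-4 m² × (1 cm² / 1.000×10^-4 m²) = 1.143 cm²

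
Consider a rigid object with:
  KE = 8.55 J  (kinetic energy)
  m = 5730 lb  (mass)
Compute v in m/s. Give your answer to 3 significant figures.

Solving KE = ½mv² for v: v = √(2·KE/m).
KE = 8.55 J; m = 5730 lb = 2599 kg.
v = 0.08111 m/s

0.0811 m/s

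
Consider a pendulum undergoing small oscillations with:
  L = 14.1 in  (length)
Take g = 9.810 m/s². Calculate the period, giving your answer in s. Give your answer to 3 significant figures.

1.20 s

T is given directly by: T = 2π√(L/g).
L = 14.1 in = 0.3581 m; g = 9.810 m/s².
T = 1.201 s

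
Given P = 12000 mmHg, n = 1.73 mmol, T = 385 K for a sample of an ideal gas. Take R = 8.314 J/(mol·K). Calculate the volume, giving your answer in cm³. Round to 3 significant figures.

3.46 cm³

From the ideal-gas law: V = nRT/P.
P = 12000 mmHg = 1.600×10^6 Pa; n = 1.73 mmol = 0.001730 mol; T = 385 K; R = 8.314 J/(mol·K).
V = 3.461×10^-6 m³
3.461×10^-6 m³ × (1 cm³ / 1.000×10^-6 m³) = 3.461 cm³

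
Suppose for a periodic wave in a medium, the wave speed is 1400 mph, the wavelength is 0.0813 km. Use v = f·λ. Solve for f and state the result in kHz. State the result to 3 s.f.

Rearranging v = f·λ for f: f = v/λ.
v = 1400 mph = 625.9 m/s; λ = 0.0813 km = 81.30 m.
f = 7.698 Hz
7.698 Hz × (1 kHz / 1000 Hz) = 0.007698 kHz

0.00770 kHz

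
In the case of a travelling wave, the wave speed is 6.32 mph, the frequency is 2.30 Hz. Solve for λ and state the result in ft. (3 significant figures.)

4.03 ft

Solving v = f·λ for λ: λ = v/f.
v = 6.32 mph = 2.825 m/s; f = 2.30 Hz.
λ = 1.228 m
1.228 m × (1 ft / 0.3048 m) = 4.030 ft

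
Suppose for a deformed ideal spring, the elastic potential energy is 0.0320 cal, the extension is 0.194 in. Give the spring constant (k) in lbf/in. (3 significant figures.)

Solving U = ½k·x² for k: k = 2U/x².
U = 0.0320 cal = 0.1339 J; x = 0.194 in = 0.004928 m.
k = 11028 N/m
11028 N/m × (1 lbf/in / 175.1 N/m) = 62.97 lbf/in

63.0 lbf/in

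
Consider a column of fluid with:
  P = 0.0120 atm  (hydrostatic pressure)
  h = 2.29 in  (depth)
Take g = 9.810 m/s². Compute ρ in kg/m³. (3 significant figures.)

2130 kg/m³

Solving P = ρ·g·h for ρ: ρ = P/(g·h).
P = 0.0120 atm = 1216 Pa; h = 2.29 in = 0.05817 m; g = 9.810 m/s².
ρ = 2131 kg/m³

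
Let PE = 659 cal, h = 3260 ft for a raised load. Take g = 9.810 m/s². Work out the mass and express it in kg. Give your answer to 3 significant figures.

0.283 kg

Solving PE = m·g·h for m: m = PE/(g·h).
PE = 659 cal = 2757 J; h = 3260 ft = 993.6 m; g = 9.810 m/s².
m = 0.2829 kg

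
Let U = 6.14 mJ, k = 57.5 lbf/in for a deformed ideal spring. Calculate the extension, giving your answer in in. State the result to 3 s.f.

Rearranging: x = √(2U/k).
U = 6.14 mJ = 0.006140 J; k = 57.5 lbf/in = 10070 N/m.
x = 0.001104 m
0.001104 m × (1 in / 0.02540 m) = 0.04348 in

0.0435 in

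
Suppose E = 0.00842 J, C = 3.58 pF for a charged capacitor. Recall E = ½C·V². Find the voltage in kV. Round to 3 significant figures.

68.6 kV

Solving E = ½C·V² for V: V = √(2E/C).
E = 0.00842 J; C = 3.58 pF = 3.580×10^-12 F.
V = 68585 V
68585 V × (1 kV / 1000 V) = 68.59 kV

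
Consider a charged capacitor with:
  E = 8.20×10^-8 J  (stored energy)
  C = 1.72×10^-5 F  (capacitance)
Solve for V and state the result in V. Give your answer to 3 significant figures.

0.0976 V

Solving E = ½C·V² for V: V = √(2E/C).
E = 8.20×10^-8 J; C = 1.72×10^-5 F.
V = 0.09765 V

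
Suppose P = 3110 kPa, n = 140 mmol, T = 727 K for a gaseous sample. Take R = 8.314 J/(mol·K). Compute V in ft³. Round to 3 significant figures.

0.00961 ft³

Rearranging PV = nRT for V: V = nRT/P.
P = 3110 kPa = 3.110×10^6 Pa; n = 140 mmol = 0.1400 mol; T = 727 K; R = 8.314 J/(mol·K).
V = 2.721×10^-4 m³
2.721×10^-4 m³ × (1 ft³ / 0.02832 m³) = 0.009609 ft³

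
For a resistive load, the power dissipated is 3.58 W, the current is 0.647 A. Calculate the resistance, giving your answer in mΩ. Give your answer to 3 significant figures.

8550 mΩ

Rearranging: R = P/I².
P = 3.58 W; I = 0.647 A.
R = 8.552 Ω
8.552 Ω × (1 mΩ / 0.001000 Ω) = 8552 mΩ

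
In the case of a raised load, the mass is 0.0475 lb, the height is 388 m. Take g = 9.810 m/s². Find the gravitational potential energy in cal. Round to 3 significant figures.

19.6 cal

PE is given directly by: PE = mgh.
m = 0.0475 lb = 0.02155 kg; h = 388 m; g = 9.810 m/s².
PE = 82.01 J  (the unit combination reduces to kg·m²/s² = J)
82.01 J × (1 cal / 4.184 J) = 19.60 cal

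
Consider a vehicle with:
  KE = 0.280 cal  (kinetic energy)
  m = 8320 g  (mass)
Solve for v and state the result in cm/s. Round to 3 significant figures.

Solving KE = ½mv² for v: v = √(2·KE/m).
KE = 0.280 cal = 1.172 J; m = 8320 g = 8.320 kg.
v = 0.5307 m/s
0.5307 m/s × (1 cm/s / 0.01000 m/s) = 53.07 cm/s

53.1 cm/s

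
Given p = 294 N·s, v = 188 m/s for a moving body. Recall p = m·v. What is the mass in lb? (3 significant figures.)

3.45 lb

Solving p = m·v for m: m = p/v.
p = 294 N·s = 294.0 kg·m/s; v = 188 m/s.
m = 1.564 kg
1.564 kg × (1 lb / 0.4536 kg) = 3.448 lb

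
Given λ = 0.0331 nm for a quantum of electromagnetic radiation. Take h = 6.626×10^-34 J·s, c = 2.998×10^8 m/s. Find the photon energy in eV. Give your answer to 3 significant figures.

Directly: E = hc/λ.
λ = 0.0331 nm = 3.310×10^-11 m; h = 6.626×10^-34 J·s; c = 2.998×10^8 m/s.
E = 6.001×10^-15 J
6.001×10^-15 J × (1 eV / 1.602×10^-19 J) = 37458 eV

37500 eV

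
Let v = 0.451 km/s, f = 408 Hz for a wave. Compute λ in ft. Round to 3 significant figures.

Rearranging: λ = v/f.
v = 0.451 km/s = 451.0 m/s; f = 408 Hz.
λ = 1.105 m
1.105 m × (1 ft / 0.3048 m) = 3.627 ft

3.63 ft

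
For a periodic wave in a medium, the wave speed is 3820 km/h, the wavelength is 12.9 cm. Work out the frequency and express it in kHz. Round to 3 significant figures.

8.23 kHz

Rearranging: f = v/λ.
v = 3820 km/h = 1061 m/s; λ = 12.9 cm = 0.1290 m.
f = 8226 Hz
8226 Hz × (1 kHz / 1000 Hz) = 8.226 kHz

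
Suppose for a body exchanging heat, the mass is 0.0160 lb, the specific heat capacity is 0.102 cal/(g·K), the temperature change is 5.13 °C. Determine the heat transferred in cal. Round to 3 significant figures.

Q is given directly by: Q = mcΔT.
m = 0.0160 lb = 0.007257 kg; c = 0.102 cal/(g·K) = 426.8 J/(kg·K); ΔT = 5.13 °C = 5.130 K.
Q = 15.89 J  (the unit combination reduces to kg·m²/s² = J)
15.89 J × (1 cal / 4.184 J) = 3.798 cal

3.80 cal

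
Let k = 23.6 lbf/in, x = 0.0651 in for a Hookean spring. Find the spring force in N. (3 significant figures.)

6.83 N

F is given directly by: F = kx.
k = 23.6 lbf/in = 4133 N/m; x = 0.0651 in = 0.001654 m.
F = 6.834 N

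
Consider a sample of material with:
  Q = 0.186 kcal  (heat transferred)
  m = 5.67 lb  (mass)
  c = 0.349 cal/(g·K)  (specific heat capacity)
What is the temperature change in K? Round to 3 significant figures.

0.207 K

Rearranging Q = m·c·ΔT for ΔT: ΔT = Q/(m·c).
Q = 0.186 kcal = 778.2 J; m = 5.67 lb = 2.572 kg; c = 0.349 cal/(g·K) = 1460 J/(kg·K).
ΔT = 0.2072 K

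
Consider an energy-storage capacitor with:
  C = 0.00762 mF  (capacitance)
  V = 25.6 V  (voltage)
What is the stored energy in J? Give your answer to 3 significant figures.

0.00250 J

E is given directly by: E = ½CV².
C = 0.00762 mF = 7.620×10^-6 F; V = 25.6 V.
E = 0.002497 J  (the unit combination reduces to kg·m²/s² = J)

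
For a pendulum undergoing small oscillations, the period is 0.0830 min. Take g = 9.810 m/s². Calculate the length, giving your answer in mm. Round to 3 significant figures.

Rearranging: L = g·(T/2π)².
T = 0.0830 min = 4.980 s; g = 9.810 m/s².
L = 6.163 m
6.163 m × (1 mm / 0.001000 m) = 6163 mm

6160 mm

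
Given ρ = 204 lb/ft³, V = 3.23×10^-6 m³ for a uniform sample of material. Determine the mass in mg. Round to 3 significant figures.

Rearranging ρ = m/V for m: m = ρV.
ρ = 204 lb/ft³ = 3268 kg/m³; V = 3.23×10^-6 m³.
m = 0.01055 kg
0.01055 kg × (1 mg / 1.000×10^-6 kg) = 10555 mg

10600 mg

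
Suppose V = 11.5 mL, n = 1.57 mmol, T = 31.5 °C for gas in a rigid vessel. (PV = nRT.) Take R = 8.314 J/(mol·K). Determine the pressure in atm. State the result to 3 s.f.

3.41 atm

Directly: P = nRT/V.
V = 11.5 mL = 1.150×10^-5 m³; n = 1.57 mmol = 0.001570 mol; T = 31.5 °C = 304.6 K; R = 8.314 J/(mol·K).
P = 3.458×10^5 Pa
3.458×10^5 Pa × (1 atm / 1.013×10^5 Pa) = 3.413 atm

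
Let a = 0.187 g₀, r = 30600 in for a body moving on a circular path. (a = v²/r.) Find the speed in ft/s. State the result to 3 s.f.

Rearranging a = v²/r for v: v = √(a·r).
a = 0.187 g₀ = 1.834 m/s²; r = 30600 in = 777.2 m.
v = 37.75 m/s
37.75 m/s × (1 ft/s / 0.3048 m/s) = 123.9 ft/s

124 ft/s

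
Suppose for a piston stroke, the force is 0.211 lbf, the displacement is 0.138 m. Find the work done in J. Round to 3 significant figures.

0.130 J

W is given directly by: W = F·d.
F = 0.211 lbf = 0.9386 N; d = 0.138 m.
W = 0.1295 J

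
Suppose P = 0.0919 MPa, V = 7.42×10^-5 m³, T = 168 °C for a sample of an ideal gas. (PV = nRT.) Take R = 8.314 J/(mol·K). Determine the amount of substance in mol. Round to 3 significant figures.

0.00186 mol

Solving PV = nRT for n: n = PV/(RT).
P = 0.0919 MPa = 91900 Pa; V = 7.42×10^-5 m³; T = 168 °C = 441.1 K; R = 8.314 J/(mol·K).
n = 0.001859 mol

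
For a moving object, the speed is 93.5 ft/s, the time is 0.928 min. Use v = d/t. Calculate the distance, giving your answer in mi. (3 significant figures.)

Rearranging: d = v·t.
v = 93.5 ft/s = 28.50 m/s; t = 0.928 min = 55.68 s.
d = 1587 m
1587 m × (1 mi / 1609 m) = 0.9860 mi

0.986 mi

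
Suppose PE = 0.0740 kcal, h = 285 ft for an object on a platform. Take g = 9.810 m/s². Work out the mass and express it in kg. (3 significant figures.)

Solving PE = m·g·h for m: m = PE/(g·h).
PE = 0.0740 kcal = 309.6 J; h = 285 ft = 86.87 m; g = 9.810 m/s².
m = 0.3633 kg

0.363 kg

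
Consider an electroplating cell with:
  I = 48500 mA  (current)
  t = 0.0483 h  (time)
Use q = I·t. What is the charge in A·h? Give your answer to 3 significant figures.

2.34 A·h

q is given directly by: q = It.
I = 48500 mA = 48.50 A; t = 0.0483 h = 173.9 s.
q = 8433 C
8433 C × (1 A·h / 3600 C) = 2.343 A·h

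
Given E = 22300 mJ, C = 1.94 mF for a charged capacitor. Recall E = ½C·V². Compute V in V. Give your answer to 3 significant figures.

152 V

Rearranging E = ½C·V² for V: V = √(2E/C).
E = 22300 mJ = 22.30 J; C = 1.94 mF = 0.001940 F.
V = 151.6 V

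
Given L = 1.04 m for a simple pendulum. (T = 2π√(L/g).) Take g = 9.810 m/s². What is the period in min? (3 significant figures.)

0.0341 min

Directly: T = 2π√(L/g).
L = 1.04 m; g = 9.810 m/s².
T = 2.046 s
2.046 s × (1 min / 60.00 s) = 0.03410 min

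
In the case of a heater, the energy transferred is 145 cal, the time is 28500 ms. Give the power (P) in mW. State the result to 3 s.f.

21300 mW

P is given directly by: P = W/t.
W = 145 cal = 606.7 J; t = 28500 ms = 28.50 s.
P = 21.29 W
21.29 W × (1 mW / 0.001000 W) = 21287 mW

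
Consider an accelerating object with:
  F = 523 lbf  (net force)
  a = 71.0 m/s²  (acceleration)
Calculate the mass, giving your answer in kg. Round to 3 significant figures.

Rearranging F = m·a for m: m = F/a.
F = 523 lbf = 2326 N; a = 71.0 m/s².
m = 32.77 kg

32.8 kg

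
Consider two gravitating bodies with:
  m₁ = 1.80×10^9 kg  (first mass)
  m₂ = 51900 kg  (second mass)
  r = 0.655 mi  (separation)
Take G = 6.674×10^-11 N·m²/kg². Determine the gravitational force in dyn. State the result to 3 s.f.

From Newton's law of gravitation: F = Gm₁m₂/r².
m₁ = 1.80×10^9 kg; m₂ = 51900 kg; r = 0.655 mi = 1054 m; G = 6.674×10^-11 N·m²/kg².
F = 0.005611 N  (the unit combination reduces to kg·m/s² = N)
0.005611 N × (1 dyn / 1.000×10^-5 N) = 561.1 dyn

561 dyn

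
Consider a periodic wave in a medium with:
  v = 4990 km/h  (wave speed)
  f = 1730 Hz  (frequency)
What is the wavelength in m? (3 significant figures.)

0.801 m

Rearranging v = f·λ for λ: λ = v/f.
v = 4990 km/h = 1386 m/s; f = 1730 Hz.
λ = 0.8012 m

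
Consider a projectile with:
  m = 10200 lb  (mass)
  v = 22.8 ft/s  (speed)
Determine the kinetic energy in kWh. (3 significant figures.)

Directly: KE = ½mv².
m = 10200 lb = 4627 kg; v = 22.8 ft/s = 6.949 m/s.
KE = 1.117×10^5 J  (the unit combination reduces to kg·m²/s² = J)
1.117×10^5 J × (1 kWh / 3.600×10^6 J) = 0.03103 kWh

0.0310 kWh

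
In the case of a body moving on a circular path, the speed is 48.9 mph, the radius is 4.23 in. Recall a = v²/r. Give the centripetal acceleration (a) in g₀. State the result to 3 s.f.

454 g₀

a is given directly by: a = v²/r.
v = 48.9 mph = 21.86 m/s; r = 4.23 in = 0.1074 m.
a = 4448 m/s²
4448 m/s² × (1 g₀ / 9.807 m/s²) = 453.5 g₀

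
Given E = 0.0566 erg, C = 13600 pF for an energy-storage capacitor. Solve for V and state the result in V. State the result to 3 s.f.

0.912 V

Solving E = ½C·V² for V: V = √(2E/C).
E = 0.0566 erg = 5.660×10^-9 J; C = 13600 pF = 1.360×10^-8 F.
V = 0.9123 V  (the unit combination reduces to kg·m²/(A·s³) = V)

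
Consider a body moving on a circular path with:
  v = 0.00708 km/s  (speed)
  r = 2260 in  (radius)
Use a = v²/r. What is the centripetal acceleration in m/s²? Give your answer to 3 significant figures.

Directly: a = v²/r.
v = 0.00708 km/s = 7.080 m/s; r = 2260 in = 57.40 m.
a = 0.8732 m/s²

0.873 m/s²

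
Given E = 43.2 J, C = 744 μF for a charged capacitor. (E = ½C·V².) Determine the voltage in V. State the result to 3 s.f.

341 V

Solving E = ½C·V² for V: V = √(2E/C).
E = 43.2 J; C = 744 μF = 7.440×10^-4 F.
V = 340.8 V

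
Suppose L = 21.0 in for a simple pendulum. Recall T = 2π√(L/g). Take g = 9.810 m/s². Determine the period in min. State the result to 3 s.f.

Directly: T = 2π√(L/g).
L = 21.0 in = 0.5334 m; g = 9.810 m/s².
T = 1.465 s
1.465 s × (1 min / 60.00 s) = 0.02442 min

0.0244 min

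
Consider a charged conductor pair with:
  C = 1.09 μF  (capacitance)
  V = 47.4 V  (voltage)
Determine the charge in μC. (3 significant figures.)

51.7 μC

Rearranging C = Q/V for Q: Q = CV.
C = 1.09 μF = 1.090×10^-6 F; V = 47.4 V.
Q = 5.167×10^-5 C
5.167×10^-5 C × (1 μC / 1.000×10^-6 C) = 51.67 μC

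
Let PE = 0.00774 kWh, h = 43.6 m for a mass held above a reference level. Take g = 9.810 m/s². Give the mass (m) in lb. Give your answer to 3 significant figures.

144 lb

Solving PE = m·g·h for m: m = PE/(g·h).
PE = 0.00774 kWh = 27864 J; h = 43.6 m; g = 9.810 m/s².
m = 65.15 kg
65.15 kg × (1 lb / 0.4536 kg) = 143.6 lb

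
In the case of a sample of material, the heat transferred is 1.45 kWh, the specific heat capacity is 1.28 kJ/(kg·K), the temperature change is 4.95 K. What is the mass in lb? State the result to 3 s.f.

Rearranging Q = m·c·ΔT for m: m = Q/(c·ΔT).
Q = 1.45 kWh = 5.220×10^6 J; c = 1.28 kJ/(kg·K) = 1280 J/(kg·K); ΔT = 4.95 K.
m = 823.9 kg
823.9 kg × (1 lb / 0.4536 kg) = 1816 lb

1820 lb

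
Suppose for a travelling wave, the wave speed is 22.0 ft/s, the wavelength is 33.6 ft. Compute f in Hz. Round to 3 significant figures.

0.655 Hz

Solving v = f·λ for f: f = v/λ.
v = 22.0 ft/s = 6.706 m/s; λ = 33.6 ft = 10.24 m.
f = 0.6548 Hz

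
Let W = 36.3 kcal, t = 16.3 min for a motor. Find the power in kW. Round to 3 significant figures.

0.155 kW

P is given directly by: P = W/t.
W = 36.3 kcal = 1.519×10^5 J; t = 16.3 min = 978.0 s.
P = 155.3 W  (the unit combination reduces to kg·m²/s³ = W)
155.3 W × (1 kW / 1000 W) = 0.1553 kW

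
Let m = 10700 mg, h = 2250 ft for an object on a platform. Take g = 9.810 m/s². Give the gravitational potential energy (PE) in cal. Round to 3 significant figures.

Directly: PE = mgh.
m = 10700 mg = 0.01070 kg; h = 2250 ft = 685.8 m; g = 9.810 m/s².
PE = 71.99 J
71.99 J × (1 cal / 4.184 J) = 17.21 cal

17.2 cal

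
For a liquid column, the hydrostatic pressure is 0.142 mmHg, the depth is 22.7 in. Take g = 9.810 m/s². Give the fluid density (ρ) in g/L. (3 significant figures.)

3.35 g/L

Solving P = ρ·g·h for ρ: ρ = P/(g·h).
P = 0.142 mmHg = 18.93 Pa; h = 22.7 in = 0.5766 m; g = 9.810 m/s².
ρ = 3.347 kg/m³
Since 1 g/L = 1 kg/m³, 3.347 g/L.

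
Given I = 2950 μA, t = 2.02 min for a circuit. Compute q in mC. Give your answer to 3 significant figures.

358 mC

q is given directly by: q = It.
I = 2950 μA = 0.002950 A; t = 2.02 min = 121.2 s.
q = 0.3575 C
0.3575 C × (1 mC / 0.001000 C) = 357.5 mC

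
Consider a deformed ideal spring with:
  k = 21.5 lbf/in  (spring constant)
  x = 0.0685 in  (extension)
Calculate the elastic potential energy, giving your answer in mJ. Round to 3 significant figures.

5.70 mJ

U is given directly by: U = ½kx².
k = 21.5 lbf/in = 3765 N/m; x = 0.0685 in = 0.001740 m.
U = 0.005699 J  (the unit combination reduces to kg·m²/s² = J)
0.005699 J × (1 mJ / 0.001000 J) = 5.699 mJ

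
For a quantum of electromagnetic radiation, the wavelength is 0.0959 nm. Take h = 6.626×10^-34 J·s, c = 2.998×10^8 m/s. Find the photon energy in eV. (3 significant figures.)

E is given directly by: E = hc/λ.
λ = 0.0959 nm = 9.590×10^-11 m; h = 6.626×10^-34 J·s; c = 2.998×10^8 m/s.
E = 2.071×10^-15 J  (the unit combination reduces to kg·m²/s² = J)
2.071×10^-15 J × (1 eV / 1.602×10^-19 J) = 12929 eV

12900 eV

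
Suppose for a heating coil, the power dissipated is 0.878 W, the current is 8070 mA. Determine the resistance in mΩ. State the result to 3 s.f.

13.5 mΩ

Rearranging: R = P/I².
P = 0.878 W; I = 8070 mA = 8.070 A.
R = 0.01348 Ω
0.01348 Ω × (1 mΩ / 0.001000 Ω) = 13.48 mΩ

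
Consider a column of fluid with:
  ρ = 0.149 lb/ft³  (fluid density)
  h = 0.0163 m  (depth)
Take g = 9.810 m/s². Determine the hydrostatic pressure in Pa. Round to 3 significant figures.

Directly: P = ρgh.
ρ = 0.149 lb/ft³ = 2.387 kg/m³; h = 0.0163 m; g = 9.810 m/s².
P = 0.3816 Pa

0.382 Pa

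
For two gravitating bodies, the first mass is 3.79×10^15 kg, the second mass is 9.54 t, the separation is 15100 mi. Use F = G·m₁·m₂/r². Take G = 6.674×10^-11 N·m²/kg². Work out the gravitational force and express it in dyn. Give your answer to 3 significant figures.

F is given directly by: F = Gm₁m₂/r².
m₁ = 3.79×10^15 kg; m₂ = 9.54 t = 9540 kg; r = 15100 mi = 2.430×10^7 m; G = 6.674×10^-11 N·m²/kg².
F = 4.086×10^-6 N  (the unit combination reduces to kg·m/s² = N)
4.086×10^-6 N × (1 dyn / 1.000×10^-5 N) = 0.4086 dyn

0.409 dyn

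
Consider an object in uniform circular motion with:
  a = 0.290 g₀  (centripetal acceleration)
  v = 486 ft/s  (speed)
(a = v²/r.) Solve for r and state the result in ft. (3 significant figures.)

Rearranging: r = v²/a.
a = 0.290 g₀ = 2.844 m/s²; v = 486 ft/s = 148.1 m/s.
r = 7716 m
7716 m × (1 ft / 0.3048 m) = 25314 ft

25300 ft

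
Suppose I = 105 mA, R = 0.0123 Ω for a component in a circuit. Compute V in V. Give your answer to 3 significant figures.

Directly: V = IR.
I = 105 mA = 0.1050 A; R = 0.0123 Ω.
V = 0.001291 V

0.00129 V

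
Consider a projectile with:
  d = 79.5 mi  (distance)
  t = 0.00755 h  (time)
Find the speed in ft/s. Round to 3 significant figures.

Directly: v = d/t.
d = 79.5 mi = 1.279×10^5 m; t = 0.00755 h = 27.18 s.
v = 4707 m/s
4707 m/s × (1 ft/s / 0.3048 m/s) = 15444 ft/s

15400 ft/s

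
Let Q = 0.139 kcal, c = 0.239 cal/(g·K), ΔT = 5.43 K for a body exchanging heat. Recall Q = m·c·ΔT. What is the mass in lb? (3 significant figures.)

0.236 lb

Rearranging Q = m·c·ΔT for m: m = Q/(c·ΔT).
Q = 0.139 kcal = 581.6 J; c = 0.239 cal/(g·K) = 1000.0 J/(kg·K); ΔT = 5.43 K.
m = 0.1071 kg
0.1071 kg × (1 lb / 0.4536 kg) = 0.2361 lb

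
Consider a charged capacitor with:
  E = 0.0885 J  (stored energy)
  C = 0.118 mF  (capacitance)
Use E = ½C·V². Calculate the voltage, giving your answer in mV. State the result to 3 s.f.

38700 mV

Solving E = ½C·V² for V: V = √(2E/C).
E = 0.0885 J; C = 0.118 mF = 1.180×10^-4 F.
V = 38.73 V  (the unit combination reduces to kg·m²/(A·s³) = V)
38.73 V × (1 mV / 0.001000 V) = 38730 mV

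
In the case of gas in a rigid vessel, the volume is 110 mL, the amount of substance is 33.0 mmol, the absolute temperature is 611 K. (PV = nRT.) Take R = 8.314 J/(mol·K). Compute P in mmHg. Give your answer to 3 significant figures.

From the ideal-gas law: P = nRT/V.
V = 110 mL = 1.100×10^-4 m³; n = 33.0 mmol = 0.03300 mol; T = 611 K; R = 8.314 J/(mol·K).
P = 1.524×10^6 Pa  (the unit combination reduces to kg/(m·s²) = Pa)
1.524×10^6 Pa × (1 mmHg / 133.3 Pa) = 11431 mmHg

11400 mmHg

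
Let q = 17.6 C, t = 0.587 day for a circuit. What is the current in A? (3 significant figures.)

3.47×10^-4 A

Rearranging q = I·t for I: I = q/t.
q = 17.6 C; t = 0.587 day = 50717 s.
I = 3.470×10^-4 A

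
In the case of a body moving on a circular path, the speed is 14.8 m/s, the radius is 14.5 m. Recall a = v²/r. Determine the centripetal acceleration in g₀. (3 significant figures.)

Directly: a = v²/r.
v = 14.8 m/s; r = 14.5 m.
a = 15.11 m/s²
15.11 m/s² × (1 g₀ / 9.807 m/s²) = 1.540 g₀

1.54 g₀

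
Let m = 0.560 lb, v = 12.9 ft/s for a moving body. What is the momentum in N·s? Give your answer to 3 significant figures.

0.999 N·s

p is given directly by: p = mv.
m = 0.560 lb = 0.2540 kg; v = 12.9 ft/s = 3.932 m/s.
p = 0.9988 kg·m/s
Since 1 N·s = 1 kg·m/s, 0.9988 N·s.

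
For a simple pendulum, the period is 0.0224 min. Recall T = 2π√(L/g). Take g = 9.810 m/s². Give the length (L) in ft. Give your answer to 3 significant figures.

1.47 ft

Rearranging T = 2π√(L/g) for L: L = g·(T/2π)².
T = 0.0224 min = 1.344 s; g = 9.810 m/s².
L = 0.4489 m
0.4489 m × (1 ft / 0.3048 m) = 1.473 ft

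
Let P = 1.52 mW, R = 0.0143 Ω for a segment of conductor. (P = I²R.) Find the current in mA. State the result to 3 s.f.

326 mA

Rearranging P = I²R for I: I = √(P/R).
P = 1.52 mW = 0.001520 W; R = 0.0143 Ω.
I = 0.3260 A
0.3260 A × (1 mA / 0.001000 A) = 326.0 mA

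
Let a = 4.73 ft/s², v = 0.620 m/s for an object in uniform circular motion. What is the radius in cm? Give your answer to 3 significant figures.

Solving a = v²/r for r: r = v²/a.
a = 4.73 ft/s² = 1.442 m/s²; v = 0.620 m/s.
r = 0.2666 m
0.2666 m × (1 cm / 0.01000 m) = 26.66 cm

26.7 cm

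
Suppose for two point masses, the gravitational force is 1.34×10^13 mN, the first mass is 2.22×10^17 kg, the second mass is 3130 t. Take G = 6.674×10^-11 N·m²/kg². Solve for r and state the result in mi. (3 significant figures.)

Rearranging: r = √(G·m₁m₂/F).
F = 1.34×10^13 mN = 1.340×10^10 N; m₁ = 2.22×10^17 kg; m₂ = 3130 t = 3.130×10^6 kg; G = 6.674×10^-11 N·m²/kg².
r = 58.83 m
58.83 m × (1 mi / 1609 m) = 0.03655 mi

0.0366 mi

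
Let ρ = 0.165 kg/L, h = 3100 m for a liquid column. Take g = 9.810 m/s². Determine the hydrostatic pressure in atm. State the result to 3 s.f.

49.5 atm

Directly: P = ρgh.
ρ = 0.165 kg/L = 165.0 kg/m³; h = 3100 m; g = 9.810 m/s².
P = 5.018×10^6 Pa  (the unit combination reduces to kg/(m·s²) = Pa)
5.018×10^6 Pa × (1 atm / 1.013×10^5 Pa) = 49.52 atm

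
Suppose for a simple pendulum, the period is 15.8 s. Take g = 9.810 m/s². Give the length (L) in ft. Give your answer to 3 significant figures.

204 ft

Solving T = 2π√(L/g) for L: L = g·(T/2π)².
T = 15.8 s; g = 9.810 m/s².
L = 62.03 m
62.03 m × (1 ft / 0.3048 m) = 203.5 ft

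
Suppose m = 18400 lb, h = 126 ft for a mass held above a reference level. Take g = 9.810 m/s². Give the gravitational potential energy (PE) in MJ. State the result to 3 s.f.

PE is given directly by: PE = mgh.
m = 18400 lb = 8346 kg; h = 126 ft = 38.40 m; g = 9.810 m/s².
PE = 3.144×10^6 J
3.144×10^6 J × (1 MJ / 1.000×10^6 J) = 3.144 MJ

3.14 MJ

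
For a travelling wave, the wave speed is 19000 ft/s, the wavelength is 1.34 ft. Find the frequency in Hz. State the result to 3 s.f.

Rearranging v = f·λ for f: f = v/λ.
v = 19000 ft/s = 5791 m/s; λ = 1.34 ft = 0.4084 m.
f = 14179 Hz

14200 Hz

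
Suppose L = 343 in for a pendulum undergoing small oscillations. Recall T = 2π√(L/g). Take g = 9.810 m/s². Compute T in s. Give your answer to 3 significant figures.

5.92 s

Directly: T = 2π√(L/g).
L = 343 in = 8.712 m; g = 9.810 m/s².
T = 5.921 s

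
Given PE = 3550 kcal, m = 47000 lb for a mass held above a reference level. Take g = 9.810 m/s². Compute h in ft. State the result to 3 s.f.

233 ft

Rearranging: h = PE/(m·g).
PE = 3550 kcal = 1.485×10^7 J; m = 47000 lb = 21319 kg; g = 9.810 m/s².
h = 71.02 m
71.02 m × (1 ft / 0.3048 m) = 233.0 ft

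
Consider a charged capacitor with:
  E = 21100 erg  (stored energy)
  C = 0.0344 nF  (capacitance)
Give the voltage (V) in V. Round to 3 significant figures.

Rearranging E = ½C·V² for V: V = √(2E/C).
E = 21100 erg = 0.002110 J; C = 0.0344 nF = 3.440×10^-11 F.
V = 11076 V  (the unit combination reduces to kg·m²/(A·s³) = V)

11100 V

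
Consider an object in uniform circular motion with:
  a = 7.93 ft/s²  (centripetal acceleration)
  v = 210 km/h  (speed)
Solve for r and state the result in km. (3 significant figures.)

Rearranging: r = v²/a.
a = 7.93 ft/s² = 2.417 m/s²; v = 210 km/h = 58.33 m/s.
r = 1408 m
1408 m × (1 km / 1000 m) = 1.408 km

1.41 km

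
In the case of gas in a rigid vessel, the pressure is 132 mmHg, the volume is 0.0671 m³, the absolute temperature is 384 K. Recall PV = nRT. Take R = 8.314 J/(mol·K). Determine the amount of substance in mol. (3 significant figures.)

0.370 mol

From the ideal-gas law: n = PV/(RT).
P = 132 mmHg = 17599 Pa; V = 0.0671 m³; T = 384 K; R = 8.314 J/(mol·K).
n = 0.3699 mol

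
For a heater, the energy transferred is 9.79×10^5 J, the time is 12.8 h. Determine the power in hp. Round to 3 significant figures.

Directly: P = W/t.
W = 9.79×10^5 J; t = 12.8 h = 46080 s.
P = 21.25 W  (the unit combination reduces to kg·m²/s³ = W)
21.25 W × (1 hp / 745.7 W) = 0.02849 hp

0.0285 hp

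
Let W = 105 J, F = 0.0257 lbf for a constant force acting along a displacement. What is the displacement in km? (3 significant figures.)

Rearranging: d = W/F.
W = 105 J; F = 0.0257 lbf = 0.1143 N.
d = 918.5 m
918.5 m × (1 km / 1000 m) = 0.9185 km

0.918 km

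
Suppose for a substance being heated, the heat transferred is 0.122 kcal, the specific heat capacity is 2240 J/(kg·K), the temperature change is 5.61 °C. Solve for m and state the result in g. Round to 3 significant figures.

40.6 g

Solving Q = m·c·ΔT for m: m = Q/(c·ΔT).
Q = 0.122 kcal = 510.4 J; c = 2240 J/(kg·K); ΔT = 5.61 °C = 5.610 K.
m = 0.04062 kg
0.04062 kg × (1 g / 0.001000 kg) = 40.62 g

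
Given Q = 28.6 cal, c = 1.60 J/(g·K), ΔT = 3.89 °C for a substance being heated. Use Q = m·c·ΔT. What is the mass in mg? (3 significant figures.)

Solving Q = m·c·ΔT for m: m = Q/(c·ΔT).
Q = 28.6 cal = 119.7 J; c = 1.60 J/(g·K) = 1600 J/(kg·K); ΔT = 3.89 °C = 3.890 K.
m = 0.01923 kg
0.01923 kg × (1 mg / 1.000×10^-6 kg) = 19226 mg

19200 mg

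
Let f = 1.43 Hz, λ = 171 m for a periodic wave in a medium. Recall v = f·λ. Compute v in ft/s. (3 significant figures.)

802 ft/s

Directly: v = fλ.
f = 1.43 Hz; λ = 171 m.
v = 244.5 m/s
244.5 m/s × (1 ft/s / 0.3048 m/s) = 802.3 ft/s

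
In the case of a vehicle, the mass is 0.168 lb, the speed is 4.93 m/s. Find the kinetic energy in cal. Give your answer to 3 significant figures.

0.221 cal

Directly: KE = ½mv².
m = 0.168 lb = 0.07620 kg; v = 4.93 m/s.
KE = 0.9261 J  (the unit combination reduces to kg·m²/s² = J)
0.9261 J × (1 cal / 4.184 J) = 0.2213 cal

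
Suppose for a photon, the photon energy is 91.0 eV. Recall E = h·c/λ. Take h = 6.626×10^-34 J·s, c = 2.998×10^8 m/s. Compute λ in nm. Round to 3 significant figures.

Solving E = h·c/λ for λ: λ = hc/E.
E = 91.0 eV = 1.458×10^-17 J; h = 6.626×10^-34 J·s; c = 2.998×10^8 m/s.
λ = 1.362×10^-8 m
1.362×10^-8 m × (1 nm / 1.000×10^-9 m) = 13.62 nm

13.6 nm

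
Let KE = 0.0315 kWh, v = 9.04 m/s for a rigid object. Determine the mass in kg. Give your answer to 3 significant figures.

Rearranging: m = 2·KE/v².
KE = 0.0315 kWh = 1.134×10^5 J; v = 9.04 m/s.
m = 2775 kg

2780 kg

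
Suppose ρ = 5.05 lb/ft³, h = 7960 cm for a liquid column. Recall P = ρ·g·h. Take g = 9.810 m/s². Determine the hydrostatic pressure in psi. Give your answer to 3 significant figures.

9.16 psi

Directly: P = ρgh.
ρ = 5.05 lb/ft³ = 80.89 kg/m³; h = 7960 cm = 79.60 m; g = 9.810 m/s².
P = 63168 Pa  (the unit combination reduces to kg/(m·s²) = Pa)
63168 Pa × (1 psi / 6895 Pa) = 9.162 psi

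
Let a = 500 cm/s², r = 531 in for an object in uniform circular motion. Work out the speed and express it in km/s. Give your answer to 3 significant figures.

0.00821 km/s

Solving a = v²/r for v: v = √(a·r).
a = 500 cm/s² = 5.000 m/s²; r = 531 in = 13.49 m.
v = 8.212 m/s
8.212 m/s × (1 km/s / 1000 m/s) = 0.008212 km/s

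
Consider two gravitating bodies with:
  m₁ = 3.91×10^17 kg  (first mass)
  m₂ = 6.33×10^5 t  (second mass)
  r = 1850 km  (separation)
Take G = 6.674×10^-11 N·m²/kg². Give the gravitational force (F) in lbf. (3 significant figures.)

From Newton's law of gravitation: F = Gm₁m₂/r².
m₁ = 3.91×10^17 kg; m₂ = 6.33×10^5 t = 6.330×10^8 kg; r = 1850 km = 1.850×10^6 m; G = 6.674×10^-11 N·m²/kg².
F = 4826 N
4826 N × (1 lbf / 4.448 N) = 1085 lbf

1090 lbf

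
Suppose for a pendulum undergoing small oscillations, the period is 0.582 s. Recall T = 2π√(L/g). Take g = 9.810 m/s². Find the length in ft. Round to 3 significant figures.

0.276 ft

Solving T = 2π√(L/g) for L: L = g·(T/2π)².
T = 0.582 s; g = 9.810 m/s².
L = 0.08417 m
0.08417 m × (1 ft / 0.3048 m) = 0.2761 ft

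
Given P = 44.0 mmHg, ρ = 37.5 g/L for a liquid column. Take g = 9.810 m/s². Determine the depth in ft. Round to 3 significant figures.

Rearranging P = ρ·g·h for h: h = P/(ρ·g).
P = 44.0 mmHg = 5866 Pa; ρ = 37.5 g/L = 37.50 kg/m³; g = 9.810 m/s².
h = 15.95 m
15.95 m × (1 ft / 0.3048 m) = 52.32 ft

52.3 ft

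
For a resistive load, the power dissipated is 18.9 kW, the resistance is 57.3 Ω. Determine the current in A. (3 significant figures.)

Rearranging: I = √(P/R).
P = 18.9 kW = 18900 W; R = 57.3 Ω.
I = 18.16 A

18.2 A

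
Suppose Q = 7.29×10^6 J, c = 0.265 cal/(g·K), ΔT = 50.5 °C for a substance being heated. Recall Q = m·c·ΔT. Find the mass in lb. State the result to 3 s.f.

287 lb

Rearranging: m = Q/(c·ΔT).
Q = 7.29×10^6 J; c = 0.265 cal/(g·K) = 1109 J/(kg·K); ΔT = 50.5 °C = 50.50 K.
m = 130.2 kg
130.2 kg × (1 lb / 0.4536 kg) = 287.0 lb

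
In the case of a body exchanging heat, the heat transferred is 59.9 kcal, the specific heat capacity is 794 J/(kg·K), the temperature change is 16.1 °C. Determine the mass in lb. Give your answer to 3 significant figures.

Rearranging Q = m·c·ΔT for m: m = Q/(c·ΔT).
Q = 59.9 kcal = 2.506×10^5 J; c = 794 J/(kg·K); ΔT = 16.1 °C = 16.10 K.
m = 19.61 kg
19.61 kg × (1 lb / 0.4536 kg) = 43.22 lb

43.2 lb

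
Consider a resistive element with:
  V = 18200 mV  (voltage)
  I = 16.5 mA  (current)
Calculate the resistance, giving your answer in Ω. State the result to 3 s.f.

From Ohm's law: R = V/I.
V = 18200 mV = 18.20 V; I = 16.5 mA = 0.01650 A.
R = 1103 Ω

1100 Ω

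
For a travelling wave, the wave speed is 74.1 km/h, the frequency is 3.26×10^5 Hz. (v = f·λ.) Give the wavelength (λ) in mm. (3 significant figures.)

0.0631 mm

Solving v = f·λ for λ: λ = v/f.
v = 74.1 km/h = 20.58 m/s; f = 3.26×10^5 Hz.
λ = 6.314×10^-5 m
6.314×10^-5 m × (1 mm / 0.001000 m) = 0.06314 mm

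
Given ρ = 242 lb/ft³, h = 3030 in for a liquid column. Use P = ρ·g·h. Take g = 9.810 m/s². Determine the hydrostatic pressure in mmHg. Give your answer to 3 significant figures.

22000 mmHg

Directly: P = ρgh.
ρ = 242 lb/ft³ = 3876 kg/m³; h = 3030 in = 76.96 m; g = 9.810 m/s².
P = 2.927×10^6 Pa  (the unit combination reduces to kg/(m·s²) = Pa)
2.927×10^6 Pa × (1 mmHg / 133.3 Pa) = 21952 mmHg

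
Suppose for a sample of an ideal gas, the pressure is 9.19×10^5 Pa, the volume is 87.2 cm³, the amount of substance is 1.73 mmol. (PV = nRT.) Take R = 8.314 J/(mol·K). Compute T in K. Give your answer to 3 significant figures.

5570 K

From the ideal-gas law: T = PV/(nR).
P = 9.19×10^5 Pa; V = 87.2 cm³ = 8.720×10^-5 m³; n = 1.73 mmol = 0.001730 mol; R = 8.314 J/(mol·K).
T = 5572 K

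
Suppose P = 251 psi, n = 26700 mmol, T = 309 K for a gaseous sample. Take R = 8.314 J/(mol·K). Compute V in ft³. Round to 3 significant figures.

Rearranging: V = nRT/P.
P = 251 psi = 1.731×10^6 Pa; n = 26700 mmol = 26.70 mol; T = 309 K; R = 8.314 J/(mol·K).
V = 0.03964 m³
0.03964 m³ × (1 ft³ / 0.02832 m³) = 1.400 ft³

1.40 ft³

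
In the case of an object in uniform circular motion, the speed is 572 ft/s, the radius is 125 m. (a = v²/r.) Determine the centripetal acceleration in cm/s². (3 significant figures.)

24300 cm/s²

Directly: a = v²/r.
v = 572 ft/s = 174.3 m/s; r = 125 m.
a = 243.2 m/s²
243.2 m/s² × (1 cm/s² / 0.01000 m/s²) = 24317 cm/s²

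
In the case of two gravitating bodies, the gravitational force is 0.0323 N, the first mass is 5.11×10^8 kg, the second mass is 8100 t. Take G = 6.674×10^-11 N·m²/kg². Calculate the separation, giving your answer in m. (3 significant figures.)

Rearranging F = G·m₁·m₂/r² for r: r = √(G·m₁m₂/F).
F = 0.0323 N; m₁ = 5.11×10^8 kg; m₂ = 8100 t = 8.100×10^6 kg; G = 6.674×10^-11 N·m²/kg².
r = 2924 m

2920 m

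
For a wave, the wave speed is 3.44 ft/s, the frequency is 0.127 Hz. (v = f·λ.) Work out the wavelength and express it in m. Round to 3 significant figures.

Solving v = f·λ for λ: λ = v/f.
v = 3.44 ft/s = 1.049 m/s; f = 0.127 Hz.
λ = 8.256 m

8.26 m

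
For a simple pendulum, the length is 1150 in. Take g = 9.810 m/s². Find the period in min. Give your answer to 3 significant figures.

0.181 min

Directly: T = 2π√(L/g).
L = 1150 in = 29.21 m; g = 9.810 m/s².
T = 10.84 s
10.84 s × (1 min / 60.00 s) = 0.1807 min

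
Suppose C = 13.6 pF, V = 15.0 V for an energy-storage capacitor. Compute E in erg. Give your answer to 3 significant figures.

0.0153 erg

Directly: E = ½CV².
C = 13.6 pF = 1.360×10^-11 F; V = 15.0 V.
E = 1.530×10^-9 J
1.530×10^-9 J × (1 erg / 1.000×10^-7 J) = 0.01530 erg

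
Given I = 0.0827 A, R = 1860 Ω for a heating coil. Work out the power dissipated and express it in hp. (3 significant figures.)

Directly: P = I²R.
I = 0.0827 A; R = 1860 Ω.
P = 12.72 W  (the unit combination reduces to kg·m²/s³ = W)
12.72 W × (1 hp / 745.7 W) = 0.01706 hp

0.0171 hp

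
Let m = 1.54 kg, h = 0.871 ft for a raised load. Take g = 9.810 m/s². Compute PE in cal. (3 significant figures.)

Directly: PE = mgh.
m = 1.54 kg; h = 0.871 ft = 0.2655 m; g = 9.810 m/s².
PE = 4.011 J  (the unit combination reduces to kg·m²/s² = J)
4.011 J × (1 cal / 4.184 J) = 0.9586 cal

0.959 cal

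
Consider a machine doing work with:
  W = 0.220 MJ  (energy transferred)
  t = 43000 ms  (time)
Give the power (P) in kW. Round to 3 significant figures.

5.12 kW

Directly: P = W/t.
W = 0.220 MJ = 2.200×10^5 J; t = 43000 ms = 43.00 s.
P = 5116 W
5116 W × (1 kW / 1000 W) = 5.116 kW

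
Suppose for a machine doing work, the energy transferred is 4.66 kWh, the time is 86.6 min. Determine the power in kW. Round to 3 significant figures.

3.23 kW

Directly: P = W/t.
W = 4.66 kWh = 1.678×10^7 J; t = 86.6 min = 5196 s.
P = 3229 W  (the unit combination reduces to kg·m²/s³ = W)
3229 W × (1 kW / 1000 W) = 3.229 kW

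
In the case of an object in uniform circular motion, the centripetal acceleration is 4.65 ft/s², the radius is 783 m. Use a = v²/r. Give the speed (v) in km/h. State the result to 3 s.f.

120 km/h

Rearranging a = v²/r for v: v = √(a·r).
a = 4.65 ft/s² = 1.417 m/s²; r = 783 m.
v = 33.31 m/s
33.31 m/s × (1 km/h / 0.2778 m/s) = 119.9 km/h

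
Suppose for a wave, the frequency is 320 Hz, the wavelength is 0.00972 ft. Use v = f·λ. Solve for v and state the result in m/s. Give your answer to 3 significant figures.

v is given directly by: v = fλ.
f = 320 Hz; λ = 0.00972 ft = 0.002963 m.
v = 0.9480 m/s

0.948 m/s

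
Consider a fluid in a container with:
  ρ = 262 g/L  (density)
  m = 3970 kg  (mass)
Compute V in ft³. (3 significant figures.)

535 ft³

Rearranging ρ = m/V for V: V = m/ρ.
ρ = 262 g/L = 262.0 kg/m³; m = 3970 kg.
V = 15.15 m³
15.15 m³ × (1 ft³ / 0.02832 m³) = 535.1 ft³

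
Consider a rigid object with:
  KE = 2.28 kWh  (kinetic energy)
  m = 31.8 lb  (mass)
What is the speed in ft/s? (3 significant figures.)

3500 ft/s

Solving KE = ½mv² for v: v = √(2·KE/m).
KE = 2.28 kWh = 8.208×10^6 J; m = 31.8 lb = 14.42 kg.
v = 1067 m/s
1067 m/s × (1 ft/s / 0.3048 m/s) = 3500 ft/s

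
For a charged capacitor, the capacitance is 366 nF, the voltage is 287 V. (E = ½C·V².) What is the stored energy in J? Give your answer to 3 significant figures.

0.0151 J

E is given directly by: E = ½CV².
C = 366 nF = 3.660×10^-7 F; V = 287 V.
E = 0.01507 J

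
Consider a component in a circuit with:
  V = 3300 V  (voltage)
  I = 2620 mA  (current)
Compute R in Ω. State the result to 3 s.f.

1260 Ω

From Ohm's law: R = V/I.
V = 3300 V; I = 2620 mA = 2.620 A.
R = 1260 Ω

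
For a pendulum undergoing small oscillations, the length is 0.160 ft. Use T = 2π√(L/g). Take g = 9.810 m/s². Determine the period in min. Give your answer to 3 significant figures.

T is given directly by: T = 2π√(L/g).
L = 0.160 ft = 0.04877 m; g = 9.810 m/s².
T = 0.4430 s
0.4430 s × (1 min / 60.00 s) = 0.007383 min

0.00738 min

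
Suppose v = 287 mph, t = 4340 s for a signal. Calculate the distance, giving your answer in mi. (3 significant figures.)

346 mi

Rearranging v = d/t for d: d = v·t.
v = 287 mph = 128.3 m/s; t = 4340 s.
d = 5.568×10^5 m
5.568×10^5 m × (1 mi / 1609 m) = 346.0 mi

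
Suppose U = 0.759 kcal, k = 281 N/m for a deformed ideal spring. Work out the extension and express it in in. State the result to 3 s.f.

187 in

Rearranging U = ½k·x² for x: x = √(2U/k).
U = 0.759 kcal = 3176 J; k = 281 N/m.
x = 4.754 m
4.754 m × (1 in / 0.02540 m) = 187.2 in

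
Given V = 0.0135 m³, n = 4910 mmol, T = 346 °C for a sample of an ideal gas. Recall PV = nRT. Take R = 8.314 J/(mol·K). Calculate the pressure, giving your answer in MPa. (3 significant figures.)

P is given directly by: P = nRT/V.
V = 0.0135 m³; n = 4910 mmol = 4.910 mol; T = 346 °C = 619.1 K; R = 8.314 J/(mol·K).
P = 1.872×10^6 Pa  (the unit combination reduces to kg/(m·s²) = Pa)
1.872×10^6 Pa × (1 MPa / 1.000×10^6 Pa) = 1.872 MPa

1.87 MPa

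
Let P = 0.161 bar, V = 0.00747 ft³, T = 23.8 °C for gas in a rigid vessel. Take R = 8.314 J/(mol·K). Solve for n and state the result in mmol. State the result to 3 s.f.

From the ideal-gas law: n = PV/(RT).
P = 0.161 bar = 16100 Pa; V = 0.00747 ft³ = 2.115×10^-4 m³; T = 23.8 °C = 296.9 K; R = 8.314 J/(mol·K).
n = 0.001379 mol
0.001379 mol × (1 mmol / 0.001000 mol) = 1.379 mmol

1.38 mmol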